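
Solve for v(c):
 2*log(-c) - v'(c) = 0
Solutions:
 v(c) = C1 + 2*c*log(-c) - 2*c


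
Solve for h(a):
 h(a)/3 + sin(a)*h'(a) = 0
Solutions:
 h(a) = C1*(cos(a) + 1)^(1/6)/(cos(a) - 1)^(1/6)


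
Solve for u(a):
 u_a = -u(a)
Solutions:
 u(a) = C1*exp(-a)


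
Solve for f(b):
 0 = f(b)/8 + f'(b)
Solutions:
 f(b) = C1*exp(-b/8)


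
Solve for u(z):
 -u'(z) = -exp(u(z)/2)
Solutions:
 u(z) = 2*log(-1/(C1 + z)) + 2*log(2)


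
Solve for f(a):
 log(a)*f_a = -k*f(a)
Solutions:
 f(a) = C1*exp(-k*li(a))


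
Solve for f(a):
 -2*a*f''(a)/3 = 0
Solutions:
 f(a) = C1 + C2*a


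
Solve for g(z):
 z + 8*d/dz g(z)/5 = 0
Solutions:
 g(z) = C1 - 5*z^2/16


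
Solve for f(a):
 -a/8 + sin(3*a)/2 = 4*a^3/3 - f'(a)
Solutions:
 f(a) = C1 + a^4/3 + a^2/16 + cos(3*a)/6


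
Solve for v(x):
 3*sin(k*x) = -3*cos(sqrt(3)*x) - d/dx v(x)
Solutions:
 v(x) = C1 - sqrt(3)*sin(sqrt(3)*x) + 3*cos(k*x)/k


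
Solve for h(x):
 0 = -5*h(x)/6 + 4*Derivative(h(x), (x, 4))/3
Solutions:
 h(x) = C1*exp(-10^(1/4)*x/2) + C2*exp(10^(1/4)*x/2) + C3*sin(10^(1/4)*x/2) + C4*cos(10^(1/4)*x/2)


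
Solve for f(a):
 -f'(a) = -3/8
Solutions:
 f(a) = C1 + 3*a/8


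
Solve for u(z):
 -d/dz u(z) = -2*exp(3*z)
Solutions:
 u(z) = C1 + 2*exp(3*z)/3


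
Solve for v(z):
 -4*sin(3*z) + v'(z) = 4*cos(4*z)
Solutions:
 v(z) = C1 + sin(4*z) - 4*cos(3*z)/3


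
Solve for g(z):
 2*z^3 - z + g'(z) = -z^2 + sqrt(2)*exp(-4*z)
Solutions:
 g(z) = C1 - z^4/2 - z^3/3 + z^2/2 - sqrt(2)*exp(-4*z)/4


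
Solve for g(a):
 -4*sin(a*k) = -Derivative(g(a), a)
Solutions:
 g(a) = C1 - 4*cos(a*k)/k


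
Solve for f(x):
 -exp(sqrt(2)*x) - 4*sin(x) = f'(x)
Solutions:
 f(x) = C1 - sqrt(2)*exp(sqrt(2)*x)/2 + 4*cos(x)


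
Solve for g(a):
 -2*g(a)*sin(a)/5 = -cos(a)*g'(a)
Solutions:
 g(a) = C1/cos(a)^(2/5)


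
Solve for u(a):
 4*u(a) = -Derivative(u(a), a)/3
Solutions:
 u(a) = C1*exp(-12*a)


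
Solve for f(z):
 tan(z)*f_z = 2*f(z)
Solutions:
 f(z) = C1*sin(z)^2


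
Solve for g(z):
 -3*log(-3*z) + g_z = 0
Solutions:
 g(z) = C1 + 3*z*log(-z) + 3*z*(-1 + log(3))


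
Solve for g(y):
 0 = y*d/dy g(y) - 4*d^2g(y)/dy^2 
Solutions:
 g(y) = C1 + C2*erfi(sqrt(2)*y/4)


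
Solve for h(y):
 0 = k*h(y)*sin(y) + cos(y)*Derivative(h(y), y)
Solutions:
 h(y) = C1*exp(k*log(cos(y)))


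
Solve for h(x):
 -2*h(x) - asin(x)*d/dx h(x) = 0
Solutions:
 h(x) = C1*exp(-2*Integral(1/asin(x), x))


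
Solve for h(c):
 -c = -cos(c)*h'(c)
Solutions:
 h(c) = C1 + Integral(c/cos(c), c)


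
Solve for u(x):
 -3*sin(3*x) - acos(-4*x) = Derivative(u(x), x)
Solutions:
 u(x) = C1 - x*acos(-4*x) - sqrt(1 - 16*x^2)/4 + cos(3*x)


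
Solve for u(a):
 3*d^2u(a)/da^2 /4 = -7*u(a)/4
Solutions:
 u(a) = C1*sin(sqrt(21)*a/3) + C2*cos(sqrt(21)*a/3)


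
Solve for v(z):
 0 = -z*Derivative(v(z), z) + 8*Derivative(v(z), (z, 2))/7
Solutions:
 v(z) = C1 + C2*erfi(sqrt(7)*z/4)


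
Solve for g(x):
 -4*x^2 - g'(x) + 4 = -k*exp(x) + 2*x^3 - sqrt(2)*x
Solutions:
 g(x) = C1 + k*exp(x) - x^4/2 - 4*x^3/3 + sqrt(2)*x^2/2 + 4*x


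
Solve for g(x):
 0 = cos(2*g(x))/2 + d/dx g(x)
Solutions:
 g(x) = -asin((C1 + exp(2*x))/(C1 - exp(2*x)))/2 + pi/2
 g(x) = asin((C1 + exp(2*x))/(C1 - exp(2*x)))/2


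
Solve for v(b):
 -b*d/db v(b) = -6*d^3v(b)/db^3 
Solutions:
 v(b) = C1 + Integral(C2*airyai(6^(2/3)*b/6) + C3*airybi(6^(2/3)*b/6), b)


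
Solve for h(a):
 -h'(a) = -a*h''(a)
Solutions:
 h(a) = C1 + C2*a^2


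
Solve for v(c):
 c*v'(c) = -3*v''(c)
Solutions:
 v(c) = C1 + C2*erf(sqrt(6)*c/6)


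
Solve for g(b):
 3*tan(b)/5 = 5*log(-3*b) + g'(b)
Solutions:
 g(b) = C1 - 5*b*log(-b) - 5*b*log(3) + 5*b - 3*log(cos(b))/5


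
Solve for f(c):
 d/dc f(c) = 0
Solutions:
 f(c) = C1


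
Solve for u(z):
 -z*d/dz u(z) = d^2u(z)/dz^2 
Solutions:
 u(z) = C1 + C2*erf(sqrt(2)*z/2)


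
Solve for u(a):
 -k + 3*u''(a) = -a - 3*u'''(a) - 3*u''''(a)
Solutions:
 u(a) = C1 + C2*a - a^3/18 + a^2*(k + 1)/6 + (C3*sin(sqrt(3)*a/2) + C4*cos(sqrt(3)*a/2))*exp(-a/2)


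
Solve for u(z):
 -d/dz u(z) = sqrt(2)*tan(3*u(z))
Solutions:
 u(z) = -asin(C1*exp(-3*sqrt(2)*z))/3 + pi/3
 u(z) = asin(C1*exp(-3*sqrt(2)*z))/3


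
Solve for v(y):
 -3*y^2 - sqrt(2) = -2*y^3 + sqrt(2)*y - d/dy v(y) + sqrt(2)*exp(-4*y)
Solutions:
 v(y) = C1 - y^4/2 + y^3 + sqrt(2)*y^2/2 + sqrt(2)*y - sqrt(2)*exp(-4*y)/4


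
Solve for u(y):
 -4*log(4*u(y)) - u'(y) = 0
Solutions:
 Integral(1/(log(_y) + 2*log(2)), (_y, u(y)))/4 = C1 - y


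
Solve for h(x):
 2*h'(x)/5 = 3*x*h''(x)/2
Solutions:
 h(x) = C1 + C2*x^(19/15)


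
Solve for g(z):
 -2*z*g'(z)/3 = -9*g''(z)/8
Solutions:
 g(z) = C1 + C2*erfi(2*sqrt(6)*z/9)


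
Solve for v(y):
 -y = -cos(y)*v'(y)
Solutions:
 v(y) = C1 + Integral(y/cos(y), y)


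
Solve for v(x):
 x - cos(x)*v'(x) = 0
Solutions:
 v(x) = C1 + Integral(x/cos(x), x)


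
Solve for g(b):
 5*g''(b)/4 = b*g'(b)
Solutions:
 g(b) = C1 + C2*erfi(sqrt(10)*b/5)


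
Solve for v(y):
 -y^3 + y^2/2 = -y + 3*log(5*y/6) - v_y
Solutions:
 v(y) = C1 + y^4/4 - y^3/6 - y^2/2 + 3*y*log(y) - 3*y + y*log(125/216)


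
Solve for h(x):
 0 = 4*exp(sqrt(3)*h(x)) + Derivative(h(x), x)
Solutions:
 h(x) = sqrt(3)*(2*log(1/(C1 + 4*x)) - log(3))/6


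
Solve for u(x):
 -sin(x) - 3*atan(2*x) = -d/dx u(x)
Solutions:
 u(x) = C1 + 3*x*atan(2*x) - 3*log(4*x^2 + 1)/4 - cos(x)


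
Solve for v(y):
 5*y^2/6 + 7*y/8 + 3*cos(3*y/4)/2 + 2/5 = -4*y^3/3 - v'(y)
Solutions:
 v(y) = C1 - y^4/3 - 5*y^3/18 - 7*y^2/16 - 2*y/5 - 2*sin(3*y/4)


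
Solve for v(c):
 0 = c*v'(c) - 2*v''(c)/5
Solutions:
 v(c) = C1 + C2*erfi(sqrt(5)*c/2)


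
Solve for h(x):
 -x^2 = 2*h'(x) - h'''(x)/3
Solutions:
 h(x) = C1 + C2*exp(-sqrt(6)*x) + C3*exp(sqrt(6)*x) - x^3/6 - x/6


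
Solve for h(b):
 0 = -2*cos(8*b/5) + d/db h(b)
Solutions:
 h(b) = C1 + 5*sin(8*b/5)/4


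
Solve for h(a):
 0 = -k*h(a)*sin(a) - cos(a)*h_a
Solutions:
 h(a) = C1*exp(k*log(cos(a)))


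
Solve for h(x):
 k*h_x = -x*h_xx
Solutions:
 h(x) = C1 + x^(1 - re(k))*(C2*sin(log(x)*Abs(im(k))) + C3*cos(log(x)*im(k)))


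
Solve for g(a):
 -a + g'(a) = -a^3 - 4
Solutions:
 g(a) = C1 - a^4/4 + a^2/2 - 4*a


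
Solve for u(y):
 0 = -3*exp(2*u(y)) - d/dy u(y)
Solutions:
 u(y) = log(-sqrt(-1/(C1 - 3*y))) - log(2)/2
 u(y) = log(-1/(C1 - 3*y))/2 - log(2)/2


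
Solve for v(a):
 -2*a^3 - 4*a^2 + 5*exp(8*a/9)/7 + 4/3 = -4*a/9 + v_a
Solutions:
 v(a) = C1 - a^4/2 - 4*a^3/3 + 2*a^2/9 + 4*a/3 + 45*exp(8*a/9)/56


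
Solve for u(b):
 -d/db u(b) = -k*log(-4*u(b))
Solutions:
 Integral(1/(log(-_y) + 2*log(2)), (_y, u(b))) = C1 + b*k


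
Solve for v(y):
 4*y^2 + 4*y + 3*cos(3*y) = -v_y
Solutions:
 v(y) = C1 - 4*y^3/3 - 2*y^2 - sin(3*y)


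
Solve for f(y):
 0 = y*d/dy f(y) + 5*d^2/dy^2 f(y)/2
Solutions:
 f(y) = C1 + C2*erf(sqrt(5)*y/5)


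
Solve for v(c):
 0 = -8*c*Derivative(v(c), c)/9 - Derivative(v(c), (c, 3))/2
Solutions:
 v(c) = C1 + Integral(C2*airyai(-2*6^(1/3)*c/3) + C3*airybi(-2*6^(1/3)*c/3), c)


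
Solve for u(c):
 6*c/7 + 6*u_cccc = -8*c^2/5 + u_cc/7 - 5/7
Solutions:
 u(c) = C1 + C2*c + C3*exp(-sqrt(42)*c/42) + C4*exp(sqrt(42)*c/42) + 14*c^4/15 + c^3 + 4729*c^2/10


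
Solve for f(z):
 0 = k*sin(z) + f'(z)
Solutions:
 f(z) = C1 + k*cos(z)


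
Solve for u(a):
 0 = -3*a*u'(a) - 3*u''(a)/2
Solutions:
 u(a) = C1 + C2*erf(a)


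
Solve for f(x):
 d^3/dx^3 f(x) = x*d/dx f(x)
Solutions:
 f(x) = C1 + Integral(C2*airyai(x) + C3*airybi(x), x)


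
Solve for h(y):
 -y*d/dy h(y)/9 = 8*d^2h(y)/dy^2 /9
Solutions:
 h(y) = C1 + C2*erf(y/4)


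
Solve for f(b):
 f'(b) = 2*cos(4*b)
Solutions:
 f(b) = C1 + sin(4*b)/2


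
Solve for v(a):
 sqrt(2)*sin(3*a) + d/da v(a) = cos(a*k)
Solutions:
 v(a) = C1 + sqrt(2)*cos(3*a)/3 + sin(a*k)/k


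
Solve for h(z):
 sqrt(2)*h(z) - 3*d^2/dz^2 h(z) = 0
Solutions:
 h(z) = C1*exp(-2^(1/4)*sqrt(3)*z/3) + C2*exp(2^(1/4)*sqrt(3)*z/3)


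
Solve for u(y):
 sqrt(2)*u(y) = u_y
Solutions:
 u(y) = C1*exp(sqrt(2)*y)


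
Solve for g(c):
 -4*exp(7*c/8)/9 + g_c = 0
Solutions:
 g(c) = C1 + 32*exp(7*c/8)/63


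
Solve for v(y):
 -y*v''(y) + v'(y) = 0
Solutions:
 v(y) = C1 + C2*y^2


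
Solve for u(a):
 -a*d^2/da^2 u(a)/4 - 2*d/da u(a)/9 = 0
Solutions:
 u(a) = C1 + C2*a^(1/9)


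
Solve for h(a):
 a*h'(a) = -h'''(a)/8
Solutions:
 h(a) = C1 + Integral(C2*airyai(-2*a) + C3*airybi(-2*a), a)


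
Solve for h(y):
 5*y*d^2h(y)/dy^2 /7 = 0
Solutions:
 h(y) = C1 + C2*y


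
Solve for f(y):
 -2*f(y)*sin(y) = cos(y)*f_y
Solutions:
 f(y) = C1*cos(y)^2


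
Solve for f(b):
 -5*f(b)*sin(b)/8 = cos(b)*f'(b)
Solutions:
 f(b) = C1*cos(b)^(5/8)


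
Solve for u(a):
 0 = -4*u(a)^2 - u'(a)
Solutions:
 u(a) = 1/(C1 + 4*a)


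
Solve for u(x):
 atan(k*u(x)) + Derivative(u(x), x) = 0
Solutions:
 Integral(1/atan(_y*k), (_y, u(x))) = C1 - x


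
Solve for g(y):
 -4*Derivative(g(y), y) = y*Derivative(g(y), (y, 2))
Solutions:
 g(y) = C1 + C2/y^3


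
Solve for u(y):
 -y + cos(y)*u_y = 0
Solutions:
 u(y) = C1 + Integral(y/cos(y), y)


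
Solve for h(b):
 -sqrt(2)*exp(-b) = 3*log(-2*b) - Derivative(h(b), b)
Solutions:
 h(b) = C1 + 3*b*log(-b) + 3*b*(-1 + log(2)) - sqrt(2)*exp(-b)


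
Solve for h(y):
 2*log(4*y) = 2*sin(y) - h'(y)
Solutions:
 h(y) = C1 - 2*y*log(y) - 4*y*log(2) + 2*y - 2*cos(y)


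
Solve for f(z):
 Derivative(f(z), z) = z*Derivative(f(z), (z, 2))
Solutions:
 f(z) = C1 + C2*z^2


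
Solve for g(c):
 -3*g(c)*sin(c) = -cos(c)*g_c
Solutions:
 g(c) = C1/cos(c)^3


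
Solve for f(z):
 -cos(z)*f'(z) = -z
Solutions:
 f(z) = C1 + Integral(z/cos(z), z)


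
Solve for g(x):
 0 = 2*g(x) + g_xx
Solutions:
 g(x) = C1*sin(sqrt(2)*x) + C2*cos(sqrt(2)*x)


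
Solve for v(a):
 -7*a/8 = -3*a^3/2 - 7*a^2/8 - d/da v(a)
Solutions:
 v(a) = C1 - 3*a^4/8 - 7*a^3/24 + 7*a^2/16


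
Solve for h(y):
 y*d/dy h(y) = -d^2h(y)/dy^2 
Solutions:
 h(y) = C1 + C2*erf(sqrt(2)*y/2)


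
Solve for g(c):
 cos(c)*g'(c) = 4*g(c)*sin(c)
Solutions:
 g(c) = C1/cos(c)^4


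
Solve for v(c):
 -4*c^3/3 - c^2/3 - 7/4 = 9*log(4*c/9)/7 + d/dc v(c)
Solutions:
 v(c) = C1 - c^4/3 - c^3/9 - 9*c*log(c)/7 - 18*c*log(2)/7 - 13*c/28 + 18*c*log(3)/7


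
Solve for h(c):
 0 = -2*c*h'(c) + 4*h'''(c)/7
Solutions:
 h(c) = C1 + Integral(C2*airyai(2^(2/3)*7^(1/3)*c/2) + C3*airybi(2^(2/3)*7^(1/3)*c/2), c)


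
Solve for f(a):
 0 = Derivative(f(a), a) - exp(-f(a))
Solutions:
 f(a) = log(C1 + a)


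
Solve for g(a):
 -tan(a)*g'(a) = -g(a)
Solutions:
 g(a) = C1*sin(a)


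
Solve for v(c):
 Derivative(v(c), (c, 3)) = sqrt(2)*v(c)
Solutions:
 v(c) = C3*exp(2^(1/6)*c) + (C1*sin(2^(1/6)*sqrt(3)*c/2) + C2*cos(2^(1/6)*sqrt(3)*c/2))*exp(-2^(1/6)*c/2)


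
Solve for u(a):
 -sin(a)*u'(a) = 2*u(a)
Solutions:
 u(a) = C1*(cos(a) + 1)/(cos(a) - 1)


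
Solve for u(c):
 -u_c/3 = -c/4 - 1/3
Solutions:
 u(c) = C1 + 3*c^2/8 + c


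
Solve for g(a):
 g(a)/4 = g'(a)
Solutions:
 g(a) = C1*exp(a/4)


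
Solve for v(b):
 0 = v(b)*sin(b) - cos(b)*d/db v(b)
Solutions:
 v(b) = C1/cos(b)


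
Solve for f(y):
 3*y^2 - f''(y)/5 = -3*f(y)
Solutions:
 f(y) = C1*exp(-sqrt(15)*y) + C2*exp(sqrt(15)*y) - y^2 - 2/15


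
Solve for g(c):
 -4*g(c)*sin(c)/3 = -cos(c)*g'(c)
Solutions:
 g(c) = C1/cos(c)^(4/3)


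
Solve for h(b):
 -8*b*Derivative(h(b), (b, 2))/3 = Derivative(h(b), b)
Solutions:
 h(b) = C1 + C2*b^(5/8)


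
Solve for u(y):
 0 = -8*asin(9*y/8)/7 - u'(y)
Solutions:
 u(y) = C1 - 8*y*asin(9*y/8)/7 - 8*sqrt(64 - 81*y^2)/63


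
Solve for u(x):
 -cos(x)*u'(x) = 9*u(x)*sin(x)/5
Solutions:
 u(x) = C1*cos(x)^(9/5)


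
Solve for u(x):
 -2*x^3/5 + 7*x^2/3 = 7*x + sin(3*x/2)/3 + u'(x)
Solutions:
 u(x) = C1 - x^4/10 + 7*x^3/9 - 7*x^2/2 + 2*cos(3*x/2)/9


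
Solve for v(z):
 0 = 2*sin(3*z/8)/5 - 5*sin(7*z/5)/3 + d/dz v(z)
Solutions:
 v(z) = C1 + 16*cos(3*z/8)/15 - 25*cos(7*z/5)/21


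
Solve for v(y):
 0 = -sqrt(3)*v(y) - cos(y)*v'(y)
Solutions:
 v(y) = C1*(sin(y) - 1)^(sqrt(3)/2)/(sin(y) + 1)^(sqrt(3)/2)


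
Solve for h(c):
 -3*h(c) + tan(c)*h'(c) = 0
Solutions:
 h(c) = C1*sin(c)^3


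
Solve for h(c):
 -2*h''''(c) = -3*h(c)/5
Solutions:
 h(c) = C1*exp(-10^(3/4)*3^(1/4)*c/10) + C2*exp(10^(3/4)*3^(1/4)*c/10) + C3*sin(10^(3/4)*3^(1/4)*c/10) + C4*cos(10^(3/4)*3^(1/4)*c/10)


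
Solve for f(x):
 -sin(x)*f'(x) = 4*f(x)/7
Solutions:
 f(x) = C1*(cos(x) + 1)^(2/7)/(cos(x) - 1)^(2/7)


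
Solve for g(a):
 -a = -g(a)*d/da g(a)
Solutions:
 g(a) = -sqrt(C1 + a^2)
 g(a) = sqrt(C1 + a^2)


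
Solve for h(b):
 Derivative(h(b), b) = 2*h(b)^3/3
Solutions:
 h(b) = -sqrt(6)*sqrt(-1/(C1 + 2*b))/2
 h(b) = sqrt(6)*sqrt(-1/(C1 + 2*b))/2


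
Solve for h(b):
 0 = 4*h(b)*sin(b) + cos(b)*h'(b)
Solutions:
 h(b) = C1*cos(b)^4


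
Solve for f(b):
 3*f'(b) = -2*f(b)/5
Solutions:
 f(b) = C1*exp(-2*b/15)


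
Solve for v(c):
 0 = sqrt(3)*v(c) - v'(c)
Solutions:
 v(c) = C1*exp(sqrt(3)*c)


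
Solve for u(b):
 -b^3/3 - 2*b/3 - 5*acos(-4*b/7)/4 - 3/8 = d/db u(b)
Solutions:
 u(b) = C1 - b^4/12 - b^2/3 - 5*b*acos(-4*b/7)/4 - 3*b/8 - 5*sqrt(49 - 16*b^2)/16


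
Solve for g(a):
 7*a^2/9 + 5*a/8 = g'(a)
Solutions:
 g(a) = C1 + 7*a^3/27 + 5*a^2/16


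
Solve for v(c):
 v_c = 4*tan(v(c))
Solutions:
 v(c) = pi - asin(C1*exp(4*c))
 v(c) = asin(C1*exp(4*c))


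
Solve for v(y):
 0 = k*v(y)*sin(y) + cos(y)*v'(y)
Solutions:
 v(y) = C1*exp(k*log(cos(y)))


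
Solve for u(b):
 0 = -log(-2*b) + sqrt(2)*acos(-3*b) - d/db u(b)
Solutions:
 u(b) = C1 - b*log(-b) - b*log(2) + b + sqrt(2)*(b*acos(-3*b) + sqrt(1 - 9*b^2)/3)


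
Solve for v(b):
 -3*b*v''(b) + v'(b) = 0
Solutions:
 v(b) = C1 + C2*b^(4/3)


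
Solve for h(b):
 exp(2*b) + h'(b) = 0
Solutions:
 h(b) = C1 - exp(2*b)/2


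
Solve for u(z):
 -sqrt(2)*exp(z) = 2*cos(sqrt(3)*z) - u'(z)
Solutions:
 u(z) = C1 + sqrt(2)*exp(z) + 2*sqrt(3)*sin(sqrt(3)*z)/3


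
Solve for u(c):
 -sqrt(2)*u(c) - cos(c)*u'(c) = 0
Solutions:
 u(c) = C1*(sin(c) - 1)^(sqrt(2)/2)/(sin(c) + 1)^(sqrt(2)/2)


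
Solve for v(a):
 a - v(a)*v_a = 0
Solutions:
 v(a) = -sqrt(C1 + a^2)
 v(a) = sqrt(C1 + a^2)


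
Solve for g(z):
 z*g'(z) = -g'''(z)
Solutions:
 g(z) = C1 + Integral(C2*airyai(-z) + C3*airybi(-z), z)


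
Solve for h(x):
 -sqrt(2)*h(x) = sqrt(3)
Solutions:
 h(x) = -sqrt(6)/2


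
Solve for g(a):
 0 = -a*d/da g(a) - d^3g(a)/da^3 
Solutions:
 g(a) = C1 + Integral(C2*airyai(-a) + C3*airybi(-a), a)


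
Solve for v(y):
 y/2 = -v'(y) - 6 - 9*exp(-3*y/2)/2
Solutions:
 v(y) = C1 - y^2/4 - 6*y + 3*exp(-3*y/2)


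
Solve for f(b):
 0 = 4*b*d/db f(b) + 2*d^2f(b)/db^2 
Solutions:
 f(b) = C1 + C2*erf(b)


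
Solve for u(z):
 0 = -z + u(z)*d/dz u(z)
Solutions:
 u(z) = -sqrt(C1 + z^2)
 u(z) = sqrt(C1 + z^2)


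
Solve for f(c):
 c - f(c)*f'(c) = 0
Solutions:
 f(c) = -sqrt(C1 + c^2)
 f(c) = sqrt(C1 + c^2)


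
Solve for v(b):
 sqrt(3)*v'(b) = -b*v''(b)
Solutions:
 v(b) = C1 + C2*b^(1 - sqrt(3))


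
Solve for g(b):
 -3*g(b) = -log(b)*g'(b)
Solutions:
 g(b) = C1*exp(3*li(b))


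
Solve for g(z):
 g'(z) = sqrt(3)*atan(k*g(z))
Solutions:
 Integral(1/atan(_y*k), (_y, g(z))) = C1 + sqrt(3)*z


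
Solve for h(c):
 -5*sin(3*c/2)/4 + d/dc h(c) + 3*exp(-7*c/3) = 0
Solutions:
 h(c) = C1 - 5*cos(3*c/2)/6 + 9*exp(-7*c/3)/7


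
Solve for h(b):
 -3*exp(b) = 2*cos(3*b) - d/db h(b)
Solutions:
 h(b) = C1 + 3*exp(b) + 2*sin(3*b)/3


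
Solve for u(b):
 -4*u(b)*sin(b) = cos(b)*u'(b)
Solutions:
 u(b) = C1*cos(b)^4


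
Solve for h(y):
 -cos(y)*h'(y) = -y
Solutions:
 h(y) = C1 + Integral(y/cos(y), y)


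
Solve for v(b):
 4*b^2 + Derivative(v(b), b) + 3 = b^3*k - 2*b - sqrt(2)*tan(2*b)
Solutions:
 v(b) = C1 + b^4*k/4 - 4*b^3/3 - b^2 - 3*b + sqrt(2)*log(cos(2*b))/2


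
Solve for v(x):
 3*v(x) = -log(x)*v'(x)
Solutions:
 v(x) = C1*exp(-3*li(x))


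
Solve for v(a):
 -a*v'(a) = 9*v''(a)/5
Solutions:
 v(a) = C1 + C2*erf(sqrt(10)*a/6)


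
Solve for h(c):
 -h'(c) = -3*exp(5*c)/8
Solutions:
 h(c) = C1 + 3*exp(5*c)/40


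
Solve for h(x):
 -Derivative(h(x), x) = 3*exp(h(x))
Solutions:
 h(x) = log(1/(C1 + 3*x))


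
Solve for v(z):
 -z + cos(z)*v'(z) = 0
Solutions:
 v(z) = C1 + Integral(z/cos(z), z)


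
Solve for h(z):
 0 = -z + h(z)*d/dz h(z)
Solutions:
 h(z) = -sqrt(C1 + z^2)
 h(z) = sqrt(C1 + z^2)


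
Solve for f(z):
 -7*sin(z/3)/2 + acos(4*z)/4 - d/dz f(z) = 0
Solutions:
 f(z) = C1 + z*acos(4*z)/4 - sqrt(1 - 16*z^2)/16 + 21*cos(z/3)/2


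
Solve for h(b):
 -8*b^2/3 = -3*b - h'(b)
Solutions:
 h(b) = C1 + 8*b^3/9 - 3*b^2/2


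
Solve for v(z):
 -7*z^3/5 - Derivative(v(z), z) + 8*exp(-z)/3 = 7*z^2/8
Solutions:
 v(z) = C1 - 7*z^4/20 - 7*z^3/24 - 8*exp(-z)/3


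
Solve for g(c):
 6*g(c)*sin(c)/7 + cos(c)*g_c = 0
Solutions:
 g(c) = C1*cos(c)^(6/7)


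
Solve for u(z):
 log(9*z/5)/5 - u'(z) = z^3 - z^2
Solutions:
 u(z) = C1 - z^4/4 + z^3/3 + z*log(z)/5 - z*log(5)/5 - z/5 + 2*z*log(3)/5


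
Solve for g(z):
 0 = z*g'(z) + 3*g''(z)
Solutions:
 g(z) = C1 + C2*erf(sqrt(6)*z/6)


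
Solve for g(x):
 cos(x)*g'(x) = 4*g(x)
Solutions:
 g(x) = C1*(sin(x)^2 + 2*sin(x) + 1)/(sin(x)^2 - 2*sin(x) + 1)


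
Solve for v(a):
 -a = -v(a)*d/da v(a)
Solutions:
 v(a) = -sqrt(C1 + a^2)
 v(a) = sqrt(C1 + a^2)


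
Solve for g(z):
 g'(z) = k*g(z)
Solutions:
 g(z) = C1*exp(k*z)


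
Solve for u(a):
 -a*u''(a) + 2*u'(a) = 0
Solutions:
 u(a) = C1 + C2*a^3


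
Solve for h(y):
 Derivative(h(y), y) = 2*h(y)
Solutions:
 h(y) = C1*exp(2*y)


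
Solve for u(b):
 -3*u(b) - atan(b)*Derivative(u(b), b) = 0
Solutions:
 u(b) = C1*exp(-3*Integral(1/atan(b), b))


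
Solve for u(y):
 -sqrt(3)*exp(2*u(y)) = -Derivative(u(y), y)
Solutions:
 u(y) = log(-sqrt(-1/(C1 + sqrt(3)*y))) - log(2)/2
 u(y) = log(-1/(C1 + sqrt(3)*y))/2 - log(2)/2


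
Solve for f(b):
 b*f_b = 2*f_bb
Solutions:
 f(b) = C1 + C2*erfi(b/2)


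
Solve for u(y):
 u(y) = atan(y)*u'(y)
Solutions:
 u(y) = C1*exp(Integral(1/atan(y), y))


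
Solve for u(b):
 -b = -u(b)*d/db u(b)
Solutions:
 u(b) = -sqrt(C1 + b^2)
 u(b) = sqrt(C1 + b^2)


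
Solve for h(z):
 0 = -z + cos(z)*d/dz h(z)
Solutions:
 h(z) = C1 + Integral(z/cos(z), z)


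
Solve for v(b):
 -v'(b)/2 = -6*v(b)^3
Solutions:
 v(b) = -sqrt(2)*sqrt(-1/(C1 + 12*b))/2
 v(b) = sqrt(2)*sqrt(-1/(C1 + 12*b))/2


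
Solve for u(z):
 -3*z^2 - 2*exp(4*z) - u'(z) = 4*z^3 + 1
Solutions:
 u(z) = C1 - z^4 - z^3 - z - exp(4*z)/2


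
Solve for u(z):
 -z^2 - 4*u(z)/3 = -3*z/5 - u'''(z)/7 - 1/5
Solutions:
 u(z) = C3*exp(28^(1/3)*3^(2/3)*z/3) - 3*z^2/4 + 9*z/20 + (C1*sin(28^(1/3)*3^(1/6)*z/2) + C2*cos(28^(1/3)*3^(1/6)*z/2))*exp(-28^(1/3)*3^(2/3)*z/6) + 3/20


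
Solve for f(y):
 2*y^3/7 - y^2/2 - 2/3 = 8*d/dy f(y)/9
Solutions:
 f(y) = C1 + 9*y^4/112 - 3*y^3/16 - 3*y/4


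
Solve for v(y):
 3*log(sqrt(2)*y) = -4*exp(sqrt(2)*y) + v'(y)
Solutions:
 v(y) = C1 + 3*y*log(y) + y*(-3 + 3*log(2)/2) + 2*sqrt(2)*exp(sqrt(2)*y)


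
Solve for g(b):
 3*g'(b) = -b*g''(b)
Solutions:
 g(b) = C1 + C2/b^2


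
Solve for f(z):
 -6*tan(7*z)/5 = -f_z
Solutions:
 f(z) = C1 - 6*log(cos(7*z))/35


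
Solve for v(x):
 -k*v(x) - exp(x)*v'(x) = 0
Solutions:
 v(x) = C1*exp(k*exp(-x))


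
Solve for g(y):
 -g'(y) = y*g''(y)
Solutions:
 g(y) = C1 + C2*log(y)


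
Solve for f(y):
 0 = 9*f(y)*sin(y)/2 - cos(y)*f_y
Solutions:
 f(y) = C1/cos(y)^(9/2)


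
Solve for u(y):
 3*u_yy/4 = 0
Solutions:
 u(y) = C1 + C2*y


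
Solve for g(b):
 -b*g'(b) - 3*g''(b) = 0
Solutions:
 g(b) = C1 + C2*erf(sqrt(6)*b/6)


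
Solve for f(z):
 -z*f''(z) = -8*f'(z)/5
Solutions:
 f(z) = C1 + C2*z^(13/5)


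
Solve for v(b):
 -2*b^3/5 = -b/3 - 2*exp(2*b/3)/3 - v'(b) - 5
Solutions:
 v(b) = C1 + b^4/10 - b^2/6 - 5*b - exp(b)^(2/3)


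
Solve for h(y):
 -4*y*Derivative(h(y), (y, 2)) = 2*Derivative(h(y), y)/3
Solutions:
 h(y) = C1 + C2*y^(5/6)


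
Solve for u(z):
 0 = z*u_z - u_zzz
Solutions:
 u(z) = C1 + Integral(C2*airyai(z) + C3*airybi(z), z)


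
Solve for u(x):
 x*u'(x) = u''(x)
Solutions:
 u(x) = C1 + C2*erfi(sqrt(2)*x/2)


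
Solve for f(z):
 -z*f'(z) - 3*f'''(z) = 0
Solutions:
 f(z) = C1 + Integral(C2*airyai(-3^(2/3)*z/3) + C3*airybi(-3^(2/3)*z/3), z)


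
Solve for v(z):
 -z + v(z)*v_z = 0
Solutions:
 v(z) = -sqrt(C1 + z^2)
 v(z) = sqrt(C1 + z^2)


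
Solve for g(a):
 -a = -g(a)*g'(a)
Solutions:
 g(a) = -sqrt(C1 + a^2)
 g(a) = sqrt(C1 + a^2)


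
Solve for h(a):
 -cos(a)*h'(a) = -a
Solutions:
 h(a) = C1 + Integral(a/cos(a), a)


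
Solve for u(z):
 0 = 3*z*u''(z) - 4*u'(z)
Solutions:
 u(z) = C1 + C2*z^(7/3)


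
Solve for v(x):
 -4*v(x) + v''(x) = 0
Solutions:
 v(x) = C1*exp(-2*x) + C2*exp(2*x)


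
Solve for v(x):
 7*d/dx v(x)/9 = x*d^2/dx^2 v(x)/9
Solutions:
 v(x) = C1 + C2*x^8


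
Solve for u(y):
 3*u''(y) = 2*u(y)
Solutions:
 u(y) = C1*exp(-sqrt(6)*y/3) + C2*exp(sqrt(6)*y/3)


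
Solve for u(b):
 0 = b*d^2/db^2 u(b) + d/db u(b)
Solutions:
 u(b) = C1 + C2*log(b)


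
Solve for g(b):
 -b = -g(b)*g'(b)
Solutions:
 g(b) = -sqrt(C1 + b^2)
 g(b) = sqrt(C1 + b^2)


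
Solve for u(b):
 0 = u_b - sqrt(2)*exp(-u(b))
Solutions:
 u(b) = log(C1 + sqrt(2)*b)


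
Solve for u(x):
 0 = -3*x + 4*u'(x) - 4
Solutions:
 u(x) = C1 + 3*x^2/8 + x


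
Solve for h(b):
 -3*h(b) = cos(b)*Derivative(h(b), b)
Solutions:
 h(b) = C1*(sin(b) - 1)^(3/2)/(sin(b) + 1)^(3/2)


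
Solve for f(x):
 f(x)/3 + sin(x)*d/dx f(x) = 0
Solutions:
 f(x) = C1*(cos(x) + 1)^(1/6)/(cos(x) - 1)^(1/6)


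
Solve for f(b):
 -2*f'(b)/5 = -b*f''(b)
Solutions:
 f(b) = C1 + C2*b^(7/5)


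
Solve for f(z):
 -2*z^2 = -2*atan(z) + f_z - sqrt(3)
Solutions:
 f(z) = C1 - 2*z^3/3 + 2*z*atan(z) + sqrt(3)*z - log(z^2 + 1)


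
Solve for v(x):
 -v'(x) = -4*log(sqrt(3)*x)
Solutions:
 v(x) = C1 + 4*x*log(x) - 4*x + x*log(9)


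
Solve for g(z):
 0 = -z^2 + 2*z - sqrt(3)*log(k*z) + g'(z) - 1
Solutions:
 g(z) = C1 + z^3/3 - z^2 + sqrt(3)*z*log(k*z) + z*(1 - sqrt(3))


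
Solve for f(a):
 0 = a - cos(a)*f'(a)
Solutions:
 f(a) = C1 + Integral(a/cos(a), a)


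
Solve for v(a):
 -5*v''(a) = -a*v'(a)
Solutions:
 v(a) = C1 + C2*erfi(sqrt(10)*a/10)


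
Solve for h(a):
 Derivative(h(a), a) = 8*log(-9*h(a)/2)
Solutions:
 -Integral(1/(log(-_y) - log(2) + 2*log(3)), (_y, h(a)))/8 = C1 - a


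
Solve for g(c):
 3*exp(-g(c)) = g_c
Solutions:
 g(c) = log(C1 + 3*c)


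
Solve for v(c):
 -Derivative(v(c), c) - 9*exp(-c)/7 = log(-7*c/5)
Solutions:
 v(c) = C1 - c*log(-c) + c*(-log(7) + 1 + log(5)) + 9*exp(-c)/7


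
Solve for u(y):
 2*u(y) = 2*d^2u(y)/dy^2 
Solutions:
 u(y) = C1*exp(-y) + C2*exp(y)


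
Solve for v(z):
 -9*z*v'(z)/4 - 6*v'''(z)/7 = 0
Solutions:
 v(z) = C1 + Integral(C2*airyai(-21^(1/3)*z/2) + C3*airybi(-21^(1/3)*z/2), z)


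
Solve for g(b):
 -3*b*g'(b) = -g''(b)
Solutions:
 g(b) = C1 + C2*erfi(sqrt(6)*b/2)


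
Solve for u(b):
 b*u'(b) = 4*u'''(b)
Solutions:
 u(b) = C1 + Integral(C2*airyai(2^(1/3)*b/2) + C3*airybi(2^(1/3)*b/2), b)


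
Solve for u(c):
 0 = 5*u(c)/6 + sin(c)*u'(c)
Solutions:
 u(c) = C1*(cos(c) + 1)^(5/12)/(cos(c) - 1)^(5/12)


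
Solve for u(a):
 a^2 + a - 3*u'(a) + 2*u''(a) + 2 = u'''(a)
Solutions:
 u(a) = C1 + a^3/9 + 7*a^2/18 + 26*a/27 + (C2*sin(sqrt(2)*a) + C3*cos(sqrt(2)*a))*exp(a)


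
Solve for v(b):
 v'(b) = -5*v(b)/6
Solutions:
 v(b) = C1*exp(-5*b/6)


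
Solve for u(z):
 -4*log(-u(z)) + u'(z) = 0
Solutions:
 -li(-u(z)) = C1 + 4*z


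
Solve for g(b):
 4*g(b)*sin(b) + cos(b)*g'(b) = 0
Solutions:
 g(b) = C1*cos(b)^4


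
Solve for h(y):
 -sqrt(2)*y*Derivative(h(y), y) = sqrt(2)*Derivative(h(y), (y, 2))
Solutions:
 h(y) = C1 + C2*erf(sqrt(2)*y/2)


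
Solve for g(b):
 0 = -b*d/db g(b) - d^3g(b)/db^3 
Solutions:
 g(b) = C1 + Integral(C2*airyai(-b) + C3*airybi(-b), b)


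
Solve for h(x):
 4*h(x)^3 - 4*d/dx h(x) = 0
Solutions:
 h(x) = -sqrt(2)*sqrt(-1/(C1 + x))/2
 h(x) = sqrt(2)*sqrt(-1/(C1 + x))/2


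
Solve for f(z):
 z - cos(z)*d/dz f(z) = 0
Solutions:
 f(z) = C1 + Integral(z/cos(z), z)


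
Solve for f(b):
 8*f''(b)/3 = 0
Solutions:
 f(b) = C1 + C2*b


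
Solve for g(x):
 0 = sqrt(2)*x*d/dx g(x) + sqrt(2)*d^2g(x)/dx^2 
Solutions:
 g(x) = C1 + C2*erf(sqrt(2)*x/2)


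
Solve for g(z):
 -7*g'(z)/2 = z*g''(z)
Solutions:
 g(z) = C1 + C2/z^(5/2)


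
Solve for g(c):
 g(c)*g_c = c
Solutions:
 g(c) = -sqrt(C1 + c^2)
 g(c) = sqrt(C1 + c^2)


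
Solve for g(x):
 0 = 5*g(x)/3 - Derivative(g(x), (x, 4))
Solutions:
 g(x) = C1*exp(-3^(3/4)*5^(1/4)*x/3) + C2*exp(3^(3/4)*5^(1/4)*x/3) + C3*sin(3^(3/4)*5^(1/4)*x/3) + C4*cos(3^(3/4)*5^(1/4)*x/3)


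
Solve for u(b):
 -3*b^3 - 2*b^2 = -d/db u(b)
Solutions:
 u(b) = C1 + 3*b^4/4 + 2*b^3/3


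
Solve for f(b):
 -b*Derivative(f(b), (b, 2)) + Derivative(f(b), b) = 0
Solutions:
 f(b) = C1 + C2*b^2


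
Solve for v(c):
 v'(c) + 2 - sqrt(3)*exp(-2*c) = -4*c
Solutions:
 v(c) = C1 - 2*c^2 - 2*c - sqrt(3)*exp(-2*c)/2


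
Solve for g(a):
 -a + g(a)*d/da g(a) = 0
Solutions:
 g(a) = -sqrt(C1 + a^2)
 g(a) = sqrt(C1 + a^2)


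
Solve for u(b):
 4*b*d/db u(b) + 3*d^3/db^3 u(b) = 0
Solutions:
 u(b) = C1 + Integral(C2*airyai(-6^(2/3)*b/3) + C3*airybi(-6^(2/3)*b/3), b)


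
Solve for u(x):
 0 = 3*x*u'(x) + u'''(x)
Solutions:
 u(x) = C1 + Integral(C2*airyai(-3^(1/3)*x) + C3*airybi(-3^(1/3)*x), x)


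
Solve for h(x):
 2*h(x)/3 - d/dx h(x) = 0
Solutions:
 h(x) = C1*exp(2*x/3)


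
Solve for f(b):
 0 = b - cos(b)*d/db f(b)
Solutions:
 f(b) = C1 + Integral(b/cos(b), b)


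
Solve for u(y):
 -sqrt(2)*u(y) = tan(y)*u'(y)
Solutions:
 u(y) = C1/sin(y)^(sqrt(2))


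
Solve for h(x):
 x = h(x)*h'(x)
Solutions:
 h(x) = -sqrt(C1 + x^2)
 h(x) = sqrt(C1 + x^2)


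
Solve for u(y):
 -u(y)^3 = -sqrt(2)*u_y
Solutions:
 u(y) = -sqrt(-1/(C1 + sqrt(2)*y))
 u(y) = sqrt(-1/(C1 + sqrt(2)*y))


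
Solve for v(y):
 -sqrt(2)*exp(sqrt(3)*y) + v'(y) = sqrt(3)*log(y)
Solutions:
 v(y) = C1 + sqrt(3)*y*log(y) - sqrt(3)*y + sqrt(6)*exp(sqrt(3)*y)/3


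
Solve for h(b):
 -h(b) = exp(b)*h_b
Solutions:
 h(b) = C1*exp(exp(-b))


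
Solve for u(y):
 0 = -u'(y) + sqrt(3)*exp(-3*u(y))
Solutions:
 u(y) = log(C1 + 3*sqrt(3)*y)/3
 u(y) = log((-3^(1/3) - 3^(5/6)*I)*(C1 + sqrt(3)*y)^(1/3)/2)
 u(y) = log((-3^(1/3) + 3^(5/6)*I)*(C1 + sqrt(3)*y)^(1/3)/2)


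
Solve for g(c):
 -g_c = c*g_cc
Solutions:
 g(c) = C1 + C2*log(c)


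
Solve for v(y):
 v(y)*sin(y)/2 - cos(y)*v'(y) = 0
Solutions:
 v(y) = C1/sqrt(cos(y))


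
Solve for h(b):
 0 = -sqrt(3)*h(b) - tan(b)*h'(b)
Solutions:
 h(b) = C1/sin(b)^(sqrt(3))


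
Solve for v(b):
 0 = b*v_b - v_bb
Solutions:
 v(b) = C1 + C2*erfi(sqrt(2)*b/2)


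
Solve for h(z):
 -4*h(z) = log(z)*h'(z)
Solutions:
 h(z) = C1*exp(-4*li(z))


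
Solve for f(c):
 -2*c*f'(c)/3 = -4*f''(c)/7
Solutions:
 f(c) = C1 + C2*erfi(sqrt(21)*c/6)


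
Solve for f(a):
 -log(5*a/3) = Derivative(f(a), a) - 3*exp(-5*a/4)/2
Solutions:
 f(a) = C1 - a*log(a) + a*(-log(5) + 1 + log(3)) - 6*exp(-5*a/4)/5


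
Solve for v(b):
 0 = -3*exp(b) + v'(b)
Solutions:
 v(b) = C1 + 3*exp(b)


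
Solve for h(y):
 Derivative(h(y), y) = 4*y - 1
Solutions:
 h(y) = C1 + 2*y^2 - y


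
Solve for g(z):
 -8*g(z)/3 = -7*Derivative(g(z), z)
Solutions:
 g(z) = C1*exp(8*z/21)


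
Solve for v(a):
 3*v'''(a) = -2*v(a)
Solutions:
 v(a) = C3*exp(-2^(1/3)*3^(2/3)*a/3) + (C1*sin(2^(1/3)*3^(1/6)*a/2) + C2*cos(2^(1/3)*3^(1/6)*a/2))*exp(2^(1/3)*3^(2/3)*a/6)


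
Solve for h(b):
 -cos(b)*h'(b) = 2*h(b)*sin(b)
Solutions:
 h(b) = C1*cos(b)^2


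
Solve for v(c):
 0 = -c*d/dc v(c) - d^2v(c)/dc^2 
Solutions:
 v(c) = C1 + C2*erf(sqrt(2)*c/2)


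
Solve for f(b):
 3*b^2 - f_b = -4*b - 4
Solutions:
 f(b) = C1 + b^3 + 2*b^2 + 4*b


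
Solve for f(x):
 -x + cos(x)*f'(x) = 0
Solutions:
 f(x) = C1 + Integral(x/cos(x), x)


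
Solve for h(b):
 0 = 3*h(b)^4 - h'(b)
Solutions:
 h(b) = (-1/(C1 + 9*b))^(1/3)
 h(b) = (-1/(C1 + 3*b))^(1/3)*(-3^(2/3) - 3*3^(1/6)*I)/6
 h(b) = (-1/(C1 + 3*b))^(1/3)*(-3^(2/3) + 3*3^(1/6)*I)/6


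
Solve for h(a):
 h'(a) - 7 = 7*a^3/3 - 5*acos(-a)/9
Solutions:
 h(a) = C1 + 7*a^4/12 - 5*a*acos(-a)/9 + 7*a - 5*sqrt(1 - a^2)/9


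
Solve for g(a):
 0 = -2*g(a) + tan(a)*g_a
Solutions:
 g(a) = C1*sin(a)^2


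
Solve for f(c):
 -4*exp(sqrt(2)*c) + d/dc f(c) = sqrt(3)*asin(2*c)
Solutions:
 f(c) = C1 + sqrt(3)*(c*asin(2*c) + sqrt(1 - 4*c^2)/2) + 2*sqrt(2)*exp(sqrt(2)*c)


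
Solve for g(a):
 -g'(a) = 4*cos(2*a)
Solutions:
 g(a) = C1 - 2*sin(2*a)


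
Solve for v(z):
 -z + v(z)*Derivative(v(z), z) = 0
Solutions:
 v(z) = -sqrt(C1 + z^2)
 v(z) = sqrt(C1 + z^2)


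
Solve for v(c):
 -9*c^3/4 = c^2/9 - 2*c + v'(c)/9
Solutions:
 v(c) = C1 - 81*c^4/16 - c^3/3 + 9*c^2


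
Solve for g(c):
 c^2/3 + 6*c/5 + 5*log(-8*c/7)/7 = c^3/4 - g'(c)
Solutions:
 g(c) = C1 + c^4/16 - c^3/9 - 3*c^2/5 - 5*c*log(-c)/7 + 5*c*(-3*log(2) + 1 + log(7))/7


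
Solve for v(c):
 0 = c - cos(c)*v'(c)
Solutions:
 v(c) = C1 + Integral(c/cos(c), c)


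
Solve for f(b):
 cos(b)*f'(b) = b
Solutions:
 f(b) = C1 + Integral(b/cos(b), b)


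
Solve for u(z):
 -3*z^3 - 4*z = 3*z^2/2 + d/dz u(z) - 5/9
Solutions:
 u(z) = C1 - 3*z^4/4 - z^3/2 - 2*z^2 + 5*z/9


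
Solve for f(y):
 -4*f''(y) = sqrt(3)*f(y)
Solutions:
 f(y) = C1*sin(3^(1/4)*y/2) + C2*cos(3^(1/4)*y/2)


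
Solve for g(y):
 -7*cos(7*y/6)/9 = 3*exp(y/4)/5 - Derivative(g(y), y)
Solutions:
 g(y) = C1 + 12*exp(y/4)/5 + 2*sin(7*y/6)/3


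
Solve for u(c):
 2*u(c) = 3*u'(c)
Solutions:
 u(c) = C1*exp(2*c/3)


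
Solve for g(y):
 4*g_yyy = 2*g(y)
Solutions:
 g(y) = C3*exp(2^(2/3)*y/2) + (C1*sin(2^(2/3)*sqrt(3)*y/4) + C2*cos(2^(2/3)*sqrt(3)*y/4))*exp(-2^(2/3)*y/4)


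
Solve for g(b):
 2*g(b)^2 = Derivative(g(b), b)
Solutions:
 g(b) = -1/(C1 + 2*b)


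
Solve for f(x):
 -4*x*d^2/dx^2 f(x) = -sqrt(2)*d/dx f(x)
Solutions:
 f(x) = C1 + C2*x^(sqrt(2)/4 + 1)


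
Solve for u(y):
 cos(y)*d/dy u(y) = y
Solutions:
 u(y) = C1 + Integral(y/cos(y), y)


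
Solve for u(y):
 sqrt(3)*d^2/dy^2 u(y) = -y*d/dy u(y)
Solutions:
 u(y) = C1 + C2*erf(sqrt(2)*3^(3/4)*y/6)


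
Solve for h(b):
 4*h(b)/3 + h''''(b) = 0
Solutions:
 h(b) = (C1*sin(3^(3/4)*b/3) + C2*cos(3^(3/4)*b/3))*exp(-3^(3/4)*b/3) + (C3*sin(3^(3/4)*b/3) + C4*cos(3^(3/4)*b/3))*exp(3^(3/4)*b/3)


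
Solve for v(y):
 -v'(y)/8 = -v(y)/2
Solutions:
 v(y) = C1*exp(4*y)


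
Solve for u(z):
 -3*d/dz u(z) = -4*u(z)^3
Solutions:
 u(z) = -sqrt(6)*sqrt(-1/(C1 + 4*z))/2
 u(z) = sqrt(6)*sqrt(-1/(C1 + 4*z))/2


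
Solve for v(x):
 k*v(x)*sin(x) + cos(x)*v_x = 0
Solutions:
 v(x) = C1*exp(k*log(cos(x)))


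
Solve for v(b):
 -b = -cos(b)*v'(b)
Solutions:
 v(b) = C1 + Integral(b/cos(b), b)


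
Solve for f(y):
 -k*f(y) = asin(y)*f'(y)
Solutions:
 f(y) = C1*exp(-k*Integral(1/asin(y), y))


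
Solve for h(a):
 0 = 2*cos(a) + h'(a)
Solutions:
 h(a) = C1 - 2*sin(a)


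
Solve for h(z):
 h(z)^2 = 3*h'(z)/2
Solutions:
 h(z) = -3/(C1 + 2*z)


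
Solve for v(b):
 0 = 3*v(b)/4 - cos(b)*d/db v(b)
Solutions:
 v(b) = C1*(sin(b) + 1)^(3/8)/(sin(b) - 1)^(3/8)


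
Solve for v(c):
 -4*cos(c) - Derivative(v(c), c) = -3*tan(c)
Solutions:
 v(c) = C1 - 3*log(cos(c)) - 4*sin(c)


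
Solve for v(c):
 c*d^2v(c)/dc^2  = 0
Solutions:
 v(c) = C1 + C2*c


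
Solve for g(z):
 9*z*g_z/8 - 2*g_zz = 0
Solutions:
 g(z) = C1 + C2*erfi(3*sqrt(2)*z/8)


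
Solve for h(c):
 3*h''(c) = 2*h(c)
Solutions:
 h(c) = C1*exp(-sqrt(6)*c/3) + C2*exp(sqrt(6)*c/3)


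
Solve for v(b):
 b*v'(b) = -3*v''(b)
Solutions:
 v(b) = C1 + C2*erf(sqrt(6)*b/6)


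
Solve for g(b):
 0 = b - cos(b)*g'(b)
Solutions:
 g(b) = C1 + Integral(b/cos(b), b)


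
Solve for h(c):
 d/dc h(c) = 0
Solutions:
 h(c) = C1


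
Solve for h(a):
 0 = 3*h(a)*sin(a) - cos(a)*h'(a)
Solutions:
 h(a) = C1/cos(a)^3


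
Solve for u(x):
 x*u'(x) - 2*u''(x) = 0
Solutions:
 u(x) = C1 + C2*erfi(x/2)


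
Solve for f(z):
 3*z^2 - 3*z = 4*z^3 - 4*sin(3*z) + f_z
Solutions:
 f(z) = C1 - z^4 + z^3 - 3*z^2/2 - 4*cos(3*z)/3


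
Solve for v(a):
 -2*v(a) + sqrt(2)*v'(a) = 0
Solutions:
 v(a) = C1*exp(sqrt(2)*a)


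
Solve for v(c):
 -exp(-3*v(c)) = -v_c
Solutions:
 v(c) = log(C1 + 3*c)/3
 v(c) = log((-3^(1/3) - 3^(5/6)*I)*(C1 + c)^(1/3)/2)
 v(c) = log((-3^(1/3) + 3^(5/6)*I)*(C1 + c)^(1/3)/2)


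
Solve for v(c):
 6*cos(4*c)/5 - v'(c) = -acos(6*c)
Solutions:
 v(c) = C1 + c*acos(6*c) - sqrt(1 - 36*c^2)/6 + 3*sin(4*c)/10


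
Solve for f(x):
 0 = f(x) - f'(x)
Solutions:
 f(x) = C1*exp(x)


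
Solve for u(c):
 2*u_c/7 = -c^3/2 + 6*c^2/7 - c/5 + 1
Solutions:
 u(c) = C1 - 7*c^4/16 + c^3 - 7*c^2/20 + 7*c/2


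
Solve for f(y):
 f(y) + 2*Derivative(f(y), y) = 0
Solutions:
 f(y) = C1*exp(-y/2)


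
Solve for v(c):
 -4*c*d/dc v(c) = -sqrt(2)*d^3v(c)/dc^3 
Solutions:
 v(c) = C1 + Integral(C2*airyai(sqrt(2)*c) + C3*airybi(sqrt(2)*c), c)


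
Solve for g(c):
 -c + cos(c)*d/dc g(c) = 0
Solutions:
 g(c) = C1 + Integral(c/cos(c), c)


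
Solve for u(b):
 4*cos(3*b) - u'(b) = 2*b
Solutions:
 u(b) = C1 - b^2 + 4*sin(3*b)/3


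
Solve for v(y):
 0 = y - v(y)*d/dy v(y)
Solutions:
 v(y) = -sqrt(C1 + y^2)
 v(y) = sqrt(C1 + y^2)


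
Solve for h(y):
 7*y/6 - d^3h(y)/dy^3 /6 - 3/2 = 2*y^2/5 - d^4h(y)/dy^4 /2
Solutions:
 h(y) = C1 + C2*y + C3*y^2 + C4*exp(y/3) - y^5/25 - 37*y^4/120 - 26*y^3/5


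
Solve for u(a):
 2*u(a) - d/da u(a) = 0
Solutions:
 u(a) = C1*exp(2*a)


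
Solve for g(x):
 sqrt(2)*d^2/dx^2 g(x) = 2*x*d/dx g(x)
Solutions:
 g(x) = C1 + C2*erfi(2^(3/4)*x/2)


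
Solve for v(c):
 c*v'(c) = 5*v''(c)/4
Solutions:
 v(c) = C1 + C2*erfi(sqrt(10)*c/5)


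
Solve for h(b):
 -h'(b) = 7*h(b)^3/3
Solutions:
 h(b) = -sqrt(6)*sqrt(-1/(C1 - 7*b))/2
 h(b) = sqrt(6)*sqrt(-1/(C1 - 7*b))/2


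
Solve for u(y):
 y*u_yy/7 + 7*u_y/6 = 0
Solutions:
 u(y) = C1 + C2/y^(43/6)


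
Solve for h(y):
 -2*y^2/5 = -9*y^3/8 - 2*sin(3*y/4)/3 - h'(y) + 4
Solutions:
 h(y) = C1 - 9*y^4/32 + 2*y^3/15 + 4*y + 8*cos(3*y/4)/9


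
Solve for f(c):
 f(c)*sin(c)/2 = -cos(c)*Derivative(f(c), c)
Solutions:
 f(c) = C1*sqrt(cos(c))


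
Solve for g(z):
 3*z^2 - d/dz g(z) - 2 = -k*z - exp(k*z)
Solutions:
 g(z) = C1 + k*z^2/2 + z^3 - 2*z + exp(k*z)/k


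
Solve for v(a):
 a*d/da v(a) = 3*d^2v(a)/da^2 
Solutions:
 v(a) = C1 + C2*erfi(sqrt(6)*a/6)


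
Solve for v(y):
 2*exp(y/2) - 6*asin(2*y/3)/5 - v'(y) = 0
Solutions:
 v(y) = C1 - 6*y*asin(2*y/3)/5 - 3*sqrt(9 - 4*y^2)/5 + 4*exp(y/2)


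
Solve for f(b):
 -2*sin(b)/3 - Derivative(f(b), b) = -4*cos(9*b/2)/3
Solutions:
 f(b) = C1 + 8*sin(9*b/2)/27 + 2*cos(b)/3


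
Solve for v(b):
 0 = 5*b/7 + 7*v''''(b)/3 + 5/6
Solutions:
 v(b) = C1 + C2*b + C3*b^2 + C4*b^3 - b^5/392 - 5*b^4/336


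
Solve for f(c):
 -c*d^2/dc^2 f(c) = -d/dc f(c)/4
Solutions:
 f(c) = C1 + C2*c^(5/4)


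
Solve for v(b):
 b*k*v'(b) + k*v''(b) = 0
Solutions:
 v(b) = C1 + C2*erf(sqrt(2)*b/2)


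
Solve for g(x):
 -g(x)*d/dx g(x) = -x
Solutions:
 g(x) = -sqrt(C1 + x^2)
 g(x) = sqrt(C1 + x^2)


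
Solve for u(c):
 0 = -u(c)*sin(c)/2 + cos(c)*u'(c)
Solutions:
 u(c) = C1/sqrt(cos(c))


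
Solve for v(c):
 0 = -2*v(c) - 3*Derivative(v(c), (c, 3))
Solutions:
 v(c) = C3*exp(-2^(1/3)*3^(2/3)*c/3) + (C1*sin(2^(1/3)*3^(1/6)*c/2) + C2*cos(2^(1/3)*3^(1/6)*c/2))*exp(2^(1/3)*3^(2/3)*c/6)


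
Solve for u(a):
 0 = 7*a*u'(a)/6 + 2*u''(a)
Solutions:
 u(a) = C1 + C2*erf(sqrt(42)*a/12)


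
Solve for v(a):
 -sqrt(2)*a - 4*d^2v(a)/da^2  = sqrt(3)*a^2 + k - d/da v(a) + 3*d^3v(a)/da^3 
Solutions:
 v(a) = C1 + C2*exp(a*(-2 + sqrt(7))/3) + C3*exp(-a*(2 + sqrt(7))/3) + sqrt(3)*a^3/3 + sqrt(2)*a^2/2 + 4*sqrt(3)*a^2 + a*k + 4*sqrt(2)*a + 38*sqrt(3)*a


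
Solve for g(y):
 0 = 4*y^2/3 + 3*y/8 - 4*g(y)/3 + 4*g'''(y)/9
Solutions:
 g(y) = C3*exp(3^(1/3)*y) + y^2 + 9*y/32 + (C1*sin(3^(5/6)*y/2) + C2*cos(3^(5/6)*y/2))*exp(-3^(1/3)*y/2)


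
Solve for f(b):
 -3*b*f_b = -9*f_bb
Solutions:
 f(b) = C1 + C2*erfi(sqrt(6)*b/6)


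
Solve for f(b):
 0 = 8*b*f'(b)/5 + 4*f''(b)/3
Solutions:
 f(b) = C1 + C2*erf(sqrt(15)*b/5)


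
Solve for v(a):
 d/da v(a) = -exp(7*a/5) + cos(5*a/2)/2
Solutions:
 v(a) = C1 - 5*exp(7*a/5)/7 + sin(5*a/2)/5


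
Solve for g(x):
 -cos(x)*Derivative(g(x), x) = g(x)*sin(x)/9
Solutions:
 g(x) = C1*cos(x)^(1/9)


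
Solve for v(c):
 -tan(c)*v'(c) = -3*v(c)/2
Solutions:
 v(c) = C1*sin(c)^(3/2)


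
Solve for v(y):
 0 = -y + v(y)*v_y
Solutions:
 v(y) = -sqrt(C1 + y^2)
 v(y) = sqrt(C1 + y^2)


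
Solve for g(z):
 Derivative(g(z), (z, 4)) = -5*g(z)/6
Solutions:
 g(z) = (C1*sin(10^(1/4)*3^(3/4)*z/6) + C2*cos(10^(1/4)*3^(3/4)*z/6))*exp(-10^(1/4)*3^(3/4)*z/6) + (C3*sin(10^(1/4)*3^(3/4)*z/6) + C4*cos(10^(1/4)*3^(3/4)*z/6))*exp(10^(1/4)*3^(3/4)*z/6)


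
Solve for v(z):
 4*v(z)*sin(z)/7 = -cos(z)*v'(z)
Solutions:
 v(z) = C1*cos(z)^(4/7)


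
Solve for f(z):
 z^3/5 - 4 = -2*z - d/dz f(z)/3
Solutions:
 f(z) = C1 - 3*z^4/20 - 3*z^2 + 12*z


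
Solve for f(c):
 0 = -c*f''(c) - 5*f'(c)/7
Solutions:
 f(c) = C1 + C2*c^(2/7)


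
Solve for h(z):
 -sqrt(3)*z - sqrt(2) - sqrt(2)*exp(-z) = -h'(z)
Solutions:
 h(z) = C1 + sqrt(3)*z^2/2 + sqrt(2)*z - sqrt(2)*exp(-z)


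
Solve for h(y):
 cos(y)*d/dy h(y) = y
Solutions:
 h(y) = C1 + Integral(y/cos(y), y)


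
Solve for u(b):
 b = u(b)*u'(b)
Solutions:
 u(b) = -sqrt(C1 + b^2)
 u(b) = sqrt(C1 + b^2)


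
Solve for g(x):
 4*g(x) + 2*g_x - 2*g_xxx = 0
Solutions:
 g(x) = C1*exp(-x*((sqrt(78)/9 + 1)^(-1/3) + 3*(sqrt(78)/9 + 1)^(1/3))/6)*sin(sqrt(3)*x*(-3*(sqrt(78)/9 + 1)^(1/3) + (sqrt(78)/9 + 1)^(-1/3))/6) + C2*exp(-x*((sqrt(78)/9 + 1)^(-1/3) + 3*(sqrt(78)/9 + 1)^(1/3))/6)*cos(sqrt(3)*x*(-3*(sqrt(78)/9 + 1)^(1/3) + (sqrt(78)/9 + 1)^(-1/3))/6) + C3*exp(x*(1/(3*(sqrt(78)/9 + 1)^(1/3)) + (sqrt(78)/9 + 1)^(1/3)))


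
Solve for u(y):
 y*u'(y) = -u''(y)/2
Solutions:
 u(y) = C1 + C2*erf(y)


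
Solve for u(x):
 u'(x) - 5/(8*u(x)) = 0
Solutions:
 u(x) = -sqrt(C1 + 5*x)/2
 u(x) = sqrt(C1 + 5*x)/2


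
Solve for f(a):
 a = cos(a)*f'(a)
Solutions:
 f(a) = C1 + Integral(a/cos(a), a)


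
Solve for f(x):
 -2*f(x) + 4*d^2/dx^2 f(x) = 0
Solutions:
 f(x) = C1*exp(-sqrt(2)*x/2) + C2*exp(sqrt(2)*x/2)
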